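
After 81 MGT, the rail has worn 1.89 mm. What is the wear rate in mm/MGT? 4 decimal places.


Wear rate = total wear / cumulative tonnage
Rate = 1.89 / 81
Rate = 0.0233 mm/MGT

0.0233


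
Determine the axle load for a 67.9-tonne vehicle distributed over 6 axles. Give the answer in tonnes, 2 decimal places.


Load per axle = total weight / number of axles
Load = 67.9 / 6
Load = 11.32 tonnes

11.32


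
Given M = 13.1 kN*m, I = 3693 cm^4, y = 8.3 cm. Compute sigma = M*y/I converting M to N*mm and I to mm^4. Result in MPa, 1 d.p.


Convert units:
M = 13.1 kN*m = 13100000 N*mm
y = 8.3 cm = 83 mm
I = 3693 cm^4 = 36930000 mm^4
sigma = 13100000 * 83 / 36930000
sigma = 29.4 MPa

29.4


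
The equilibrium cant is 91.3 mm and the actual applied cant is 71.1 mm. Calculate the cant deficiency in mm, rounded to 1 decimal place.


Cant deficiency = equilibrium cant - actual cant
CD = 91.3 - 71.1
CD = 20.2 mm

20.2


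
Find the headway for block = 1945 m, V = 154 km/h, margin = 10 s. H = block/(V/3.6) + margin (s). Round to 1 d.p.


V = 154 / 3.6 = 42.7778 m/s
Block traversal time = 1945 / 42.7778 = 45.4675 s
Headway = 45.4675 + 10
Headway = 55.5 s

55.5


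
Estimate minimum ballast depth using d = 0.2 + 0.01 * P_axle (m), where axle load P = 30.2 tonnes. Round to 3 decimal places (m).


d = 0.2 + 0.01 * 30.2
d = 0.2 + 0.302
d = 0.502 m

0.502


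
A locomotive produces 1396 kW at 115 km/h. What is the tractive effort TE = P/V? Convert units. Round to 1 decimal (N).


Convert: P = 1396 kW = 1396000 W
V = 115 / 3.6 = 31.9444 m/s
TE = 1396000 / 31.9444
TE = 43700.9 N

43700.9


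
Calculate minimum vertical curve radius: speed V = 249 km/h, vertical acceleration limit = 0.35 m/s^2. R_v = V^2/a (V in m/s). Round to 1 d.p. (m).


Convert speed: V = 249 / 3.6 = 69.1667 m/s
V^2 = 4784.0278 m^2/s^2
R_v = 4784.0278 / 0.35
R_v = 13668.7 m

13668.7


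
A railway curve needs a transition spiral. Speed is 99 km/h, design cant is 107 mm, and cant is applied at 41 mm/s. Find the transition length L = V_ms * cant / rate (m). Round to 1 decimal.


Convert speed: V = 99 / 3.6 = 27.5 m/s
L = 27.5 * 107 / 41
L = 2942.5 / 41
L = 71.8 m

71.8


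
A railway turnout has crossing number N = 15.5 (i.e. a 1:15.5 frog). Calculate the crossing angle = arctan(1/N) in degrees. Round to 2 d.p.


1/N = 1/15.5 = 0.064516
angle = arctan(0.064516) = 0.064427 rad
angle = 0.064427 * 180/pi = 3.69 degrees

3.69


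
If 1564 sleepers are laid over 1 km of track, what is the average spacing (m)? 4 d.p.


Spacing = 1000 m / number of sleepers
Spacing = 1000 / 1564
Spacing = 0.6394 m

0.6394


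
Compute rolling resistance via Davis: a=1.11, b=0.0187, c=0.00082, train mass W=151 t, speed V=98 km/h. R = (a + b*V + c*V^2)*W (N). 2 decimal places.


b*V = 0.0187 * 98 = 1.8326
c*V^2 = 0.00082 * 9604 = 7.87528
R_per_t = 1.11 + 1.8326 + 7.87528 = 10.81788 N/t
R_total = 10.81788 * 151 = 1633.50 N

1633.50


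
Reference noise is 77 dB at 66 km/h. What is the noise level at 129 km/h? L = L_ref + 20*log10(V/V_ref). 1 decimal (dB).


V/V_ref = 129 / 66 = 1.954545
log10(1.954545) = 0.291046
20 * 0.291046 = 5.8209
L = 77 + 5.8209 = 82.8 dB

82.8


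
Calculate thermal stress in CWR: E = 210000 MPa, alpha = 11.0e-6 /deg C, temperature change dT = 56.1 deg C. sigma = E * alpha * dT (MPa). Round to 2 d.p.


sigma = E * alpha * dT
sigma = 210000 * 11.0e-6 * 56.1
sigma = 2.31 * 56.1
sigma = 129.59 MPa

129.59


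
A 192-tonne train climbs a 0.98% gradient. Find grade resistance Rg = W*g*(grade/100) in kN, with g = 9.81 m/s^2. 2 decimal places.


Rg = W * 9.81 * grade / 100
Rg = 192 * 9.81 * 0.98 / 100
Rg = 1883.52 * 0.0098
Rg = 18.46 kN

18.46


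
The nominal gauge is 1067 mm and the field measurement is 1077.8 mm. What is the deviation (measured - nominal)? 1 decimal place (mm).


Deviation = measured - nominal
Deviation = 1077.8 - 1067
Deviation = 10.8 mm

10.8


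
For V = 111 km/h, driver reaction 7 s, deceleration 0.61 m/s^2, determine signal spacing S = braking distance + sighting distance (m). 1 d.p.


V = 111 / 3.6 = 30.8333 m/s
Braking distance = 30.8333^2 / (2*0.61) = 779.2577 m
Sighting distance = 30.8333 * 7 = 215.8333 m
S = 779.2577 + 215.8333 = 995.1 m

995.1


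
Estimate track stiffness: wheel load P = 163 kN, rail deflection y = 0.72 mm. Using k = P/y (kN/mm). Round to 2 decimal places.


Track stiffness k = P / y
k = 163 / 0.72
k = 226.39 kN/mm

226.39


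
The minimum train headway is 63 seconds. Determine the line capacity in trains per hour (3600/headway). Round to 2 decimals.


Capacity = 3600 / headway
Capacity = 3600 / 63
Capacity = 57.14 trains/hour

57.14


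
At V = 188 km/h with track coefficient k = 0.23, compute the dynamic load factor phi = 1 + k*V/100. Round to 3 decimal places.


phi = 1 + k * V / 100
phi = 1 + 0.23 * 188 / 100
phi = 1 + 0.4324
phi = 1.432

1.432


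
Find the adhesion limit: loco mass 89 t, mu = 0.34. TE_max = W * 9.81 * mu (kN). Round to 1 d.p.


TE_max = W * g * mu
TE_max = 89 * 9.81 * 0.34
TE_max = 873.09 * 0.34
TE_max = 296.9 kN

296.9


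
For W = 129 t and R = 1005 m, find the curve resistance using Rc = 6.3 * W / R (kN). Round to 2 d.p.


Rc = 6.3 * W / R
Rc = 6.3 * 129 / 1005
Rc = 812.7 / 1005
Rc = 0.81 kN

0.81


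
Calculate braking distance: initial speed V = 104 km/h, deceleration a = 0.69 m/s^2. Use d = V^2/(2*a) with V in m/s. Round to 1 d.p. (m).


Convert speed: V = 104 / 3.6 = 28.8889 m/s
V^2 = 834.5679
d = 834.5679 / (2 * 0.69)
d = 834.5679 / 1.38
d = 604.8 m

604.8


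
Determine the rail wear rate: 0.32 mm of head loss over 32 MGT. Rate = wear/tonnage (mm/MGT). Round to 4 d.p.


Wear rate = total wear / cumulative tonnage
Rate = 0.32 / 32
Rate = 0.0100 mm/MGT

0.0100


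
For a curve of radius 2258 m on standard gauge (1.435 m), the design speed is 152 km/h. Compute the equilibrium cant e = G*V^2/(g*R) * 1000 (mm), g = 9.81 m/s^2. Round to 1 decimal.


Convert speed: V = 152 / 3.6 = 42.2222 m/s
Apply formula: e = 1.435 * 42.2222^2 / (9.81 * 2258)
e = 1.435 * 1782.716 / 22150.98
e = 0.115489 m = 115.5 mm

115.5


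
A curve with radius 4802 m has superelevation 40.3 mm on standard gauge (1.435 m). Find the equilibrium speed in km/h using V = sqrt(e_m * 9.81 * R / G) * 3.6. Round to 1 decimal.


Convert cant: e = 40.3 mm = 0.0403 m
V_ms = sqrt(0.0403 * 9.81 * 4802 / 1.435)
V_ms = sqrt(1322.952673) = 36.3724 m/s
V = 36.3724 * 3.6 = 130.9 km/h

130.9


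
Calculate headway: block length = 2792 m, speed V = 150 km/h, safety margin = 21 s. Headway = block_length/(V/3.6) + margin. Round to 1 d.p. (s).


V = 150 / 3.6 = 41.6667 m/s
Block traversal time = 2792 / 41.6667 = 67.008 s
Headway = 67.008 + 21
Headway = 88.0 s

88.0


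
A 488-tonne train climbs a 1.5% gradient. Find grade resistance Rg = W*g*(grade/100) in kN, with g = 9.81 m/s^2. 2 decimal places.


Rg = W * 9.81 * grade / 100
Rg = 488 * 9.81 * 1.5 / 100
Rg = 4787.28 * 0.015
Rg = 71.81 kN

71.81


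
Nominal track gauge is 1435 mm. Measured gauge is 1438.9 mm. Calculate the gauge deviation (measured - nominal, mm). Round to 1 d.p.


Deviation = measured - nominal
Deviation = 1438.9 - 1435
Deviation = 3.9 mm

3.9


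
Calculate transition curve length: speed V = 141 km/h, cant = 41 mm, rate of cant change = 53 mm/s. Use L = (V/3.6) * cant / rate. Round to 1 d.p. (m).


Convert speed: V = 141 / 3.6 = 39.1667 m/s
L = 39.1667 * 41 / 53
L = 1605.8333 / 53
L = 30.3 m

30.3


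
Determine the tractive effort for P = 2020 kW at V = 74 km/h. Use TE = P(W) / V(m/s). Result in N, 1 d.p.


Convert: P = 2020 kW = 2020000 W
V = 74 / 3.6 = 20.5556 m/s
TE = 2020000 / 20.5556
TE = 98270.3 N

98270.3


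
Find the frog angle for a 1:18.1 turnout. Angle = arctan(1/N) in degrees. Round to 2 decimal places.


1/N = 1/18.1 = 0.055249
angle = arctan(0.055249) = 0.055193 rad
angle = 0.055193 * 180/pi = 3.16 degrees

3.16


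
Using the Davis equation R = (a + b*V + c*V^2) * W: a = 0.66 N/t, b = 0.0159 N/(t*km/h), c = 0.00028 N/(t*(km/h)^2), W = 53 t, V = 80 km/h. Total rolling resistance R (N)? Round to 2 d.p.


b*V = 0.0159 * 80 = 1.272
c*V^2 = 0.00028 * 6400 = 1.792
R_per_t = 0.66 + 1.272 + 1.792 = 3.724 N/t
R_total = 3.724 * 53 = 197.37 N

197.37


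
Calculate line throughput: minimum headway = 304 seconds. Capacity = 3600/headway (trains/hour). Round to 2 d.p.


Capacity = 3600 / headway
Capacity = 3600 / 304
Capacity = 11.84 trains/hour

11.84


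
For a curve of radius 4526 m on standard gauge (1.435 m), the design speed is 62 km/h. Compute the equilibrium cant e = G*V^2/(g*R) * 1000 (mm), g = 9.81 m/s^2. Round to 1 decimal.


Convert speed: V = 62 / 3.6 = 17.2222 m/s
Apply formula: e = 1.435 * 17.2222^2 / (9.81 * 4526)
e = 1.435 * 296.6049 / 44400.06
e = 0.009586 m = 9.6 mm

9.6


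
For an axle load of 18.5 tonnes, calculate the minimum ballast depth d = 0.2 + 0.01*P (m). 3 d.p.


d = 0.2 + 0.01 * 18.5
d = 0.2 + 0.185
d = 0.385 m

0.385


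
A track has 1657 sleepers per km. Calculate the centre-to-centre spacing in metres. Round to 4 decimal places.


Spacing = 1000 m / number of sleepers
Spacing = 1000 / 1657
Spacing = 0.6035 m

0.6035


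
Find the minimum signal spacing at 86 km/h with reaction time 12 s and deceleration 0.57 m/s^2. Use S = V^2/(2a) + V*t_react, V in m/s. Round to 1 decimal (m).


V = 86 / 3.6 = 23.8889 m/s
Braking distance = 23.8889^2 / (2*0.57) = 500.5956 m
Sighting distance = 23.8889 * 12 = 286.6667 m
S = 500.5956 + 286.6667 = 787.3 m

787.3


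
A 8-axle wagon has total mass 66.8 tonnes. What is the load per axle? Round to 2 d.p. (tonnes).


Load per axle = total weight / number of axles
Load = 66.8 / 8
Load = 8.35 tonnes

8.35


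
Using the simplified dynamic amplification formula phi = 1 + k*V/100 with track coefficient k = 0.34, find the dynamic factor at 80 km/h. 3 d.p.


phi = 1 + k * V / 100
phi = 1 + 0.34 * 80 / 100
phi = 1 + 0.272
phi = 1.272

1.272


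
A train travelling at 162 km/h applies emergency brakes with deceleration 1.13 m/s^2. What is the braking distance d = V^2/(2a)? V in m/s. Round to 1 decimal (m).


Convert speed: V = 162 / 3.6 = 45.0 m/s
V^2 = 2025.0
d = 2025.0 / (2 * 1.13)
d = 2025.0 / 2.26
d = 896.0 m

896.0


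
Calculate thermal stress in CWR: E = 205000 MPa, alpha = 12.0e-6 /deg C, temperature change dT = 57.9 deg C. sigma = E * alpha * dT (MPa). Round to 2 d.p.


sigma = E * alpha * dT
sigma = 205000 * 12.0e-6 * 57.9
sigma = 2.46 * 57.9
sigma = 142.43 MPa

142.43


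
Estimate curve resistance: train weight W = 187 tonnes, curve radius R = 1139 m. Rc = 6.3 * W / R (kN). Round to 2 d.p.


Rc = 6.3 * W / R
Rc = 6.3 * 187 / 1139
Rc = 1178.1 / 1139
Rc = 1.03 kN

1.03


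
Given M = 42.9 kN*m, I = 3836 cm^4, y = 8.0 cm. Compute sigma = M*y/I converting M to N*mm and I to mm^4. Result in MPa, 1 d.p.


Convert units:
M = 42.9 kN*m = 42900000 N*mm
y = 8.0 cm = 80 mm
I = 3836 cm^4 = 38360000 mm^4
sigma = 42900000 * 80 / 38360000
sigma = 89.5 MPa

89.5


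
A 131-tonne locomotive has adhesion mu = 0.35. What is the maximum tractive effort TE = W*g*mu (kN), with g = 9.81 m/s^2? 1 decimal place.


TE_max = W * g * mu
TE_max = 131 * 9.81 * 0.35
TE_max = 1285.11 * 0.35
TE_max = 449.8 kN

449.8


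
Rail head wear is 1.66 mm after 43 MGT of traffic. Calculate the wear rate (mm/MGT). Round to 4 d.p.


Wear rate = total wear / cumulative tonnage
Rate = 1.66 / 43
Rate = 0.0386 mm/MGT

0.0386


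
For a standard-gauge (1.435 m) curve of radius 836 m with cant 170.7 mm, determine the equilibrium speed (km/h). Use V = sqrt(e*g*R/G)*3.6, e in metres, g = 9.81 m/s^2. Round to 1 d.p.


Convert cant: e = 170.7 mm = 0.1707 m
V_ms = sqrt(0.1707 * 9.81 * 836 / 1.435)
V_ms = sqrt(975.566559) = 31.2341 m/s
V = 31.2341 * 3.6 = 112.4 km/h

112.4


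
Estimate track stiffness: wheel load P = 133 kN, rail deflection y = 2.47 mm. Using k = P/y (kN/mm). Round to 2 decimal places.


Track stiffness k = P / y
k = 133 / 2.47
k = 53.85 kN/mm

53.85


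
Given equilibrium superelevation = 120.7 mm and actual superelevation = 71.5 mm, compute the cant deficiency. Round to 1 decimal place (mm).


Cant deficiency = equilibrium cant - actual cant
CD = 120.7 - 71.5
CD = 49.2 mm

49.2


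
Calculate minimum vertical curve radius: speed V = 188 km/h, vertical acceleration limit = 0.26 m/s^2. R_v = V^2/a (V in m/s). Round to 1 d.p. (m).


Convert speed: V = 188 / 3.6 = 52.2222 m/s
V^2 = 2727.1605 m^2/s^2
R_v = 2727.1605 / 0.26
R_v = 10489.1 m

10489.1


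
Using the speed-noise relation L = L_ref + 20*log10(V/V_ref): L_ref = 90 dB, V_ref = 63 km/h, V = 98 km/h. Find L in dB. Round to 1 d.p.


V/V_ref = 98 / 63 = 1.555556
log10(1.555556) = 0.191886
20 * 0.191886 = 3.8377
L = 90 + 3.8377 = 93.8 dB

93.8


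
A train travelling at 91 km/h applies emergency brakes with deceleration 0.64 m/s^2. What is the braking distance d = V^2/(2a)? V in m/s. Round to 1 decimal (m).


Convert speed: V = 91 / 3.6 = 25.2778 m/s
V^2 = 638.966
d = 638.966 / (2 * 0.64)
d = 638.966 / 1.28
d = 499.2 m

499.2


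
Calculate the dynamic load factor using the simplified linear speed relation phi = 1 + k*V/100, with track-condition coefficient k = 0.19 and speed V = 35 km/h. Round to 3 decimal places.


phi = 1 + k * V / 100
phi = 1 + 0.19 * 35 / 100
phi = 1 + 0.0665
phi = 1.067

1.067


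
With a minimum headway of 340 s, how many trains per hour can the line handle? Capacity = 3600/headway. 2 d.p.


Capacity = 3600 / headway
Capacity = 3600 / 340
Capacity = 10.59 trains/hour

10.59


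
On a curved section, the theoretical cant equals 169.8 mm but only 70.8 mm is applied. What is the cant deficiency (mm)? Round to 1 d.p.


Cant deficiency = equilibrium cant - actual cant
CD = 169.8 - 70.8
CD = 99.0 mm

99.0


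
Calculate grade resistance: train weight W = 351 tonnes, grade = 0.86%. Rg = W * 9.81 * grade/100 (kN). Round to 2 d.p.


Rg = W * 9.81 * grade / 100
Rg = 351 * 9.81 * 0.86 / 100
Rg = 3443.31 * 0.0086
Rg = 29.61 kN

29.61


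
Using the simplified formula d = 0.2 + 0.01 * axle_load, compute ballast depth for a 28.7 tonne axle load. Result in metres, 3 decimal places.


d = 0.2 + 0.01 * 28.7
d = 0.2 + 0.287
d = 0.487 m

0.487


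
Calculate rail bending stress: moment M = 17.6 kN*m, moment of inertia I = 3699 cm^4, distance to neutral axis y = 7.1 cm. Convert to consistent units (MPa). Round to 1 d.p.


Convert units:
M = 17.6 kN*m = 17600000 N*mm
y = 7.1 cm = 71 mm
I = 3699 cm^4 = 36990000 mm^4
sigma = 17600000 * 71 / 36990000
sigma = 33.8 MPa

33.8


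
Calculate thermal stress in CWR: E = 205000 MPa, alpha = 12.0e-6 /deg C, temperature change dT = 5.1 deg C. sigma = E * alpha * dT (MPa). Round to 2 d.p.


sigma = E * alpha * dT
sigma = 205000 * 12.0e-6 * 5.1
sigma = 2.46 * 5.1
sigma = 12.55 MPa

12.55


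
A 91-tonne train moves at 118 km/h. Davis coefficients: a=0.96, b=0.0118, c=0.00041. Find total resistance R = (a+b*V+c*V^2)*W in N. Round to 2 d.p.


b*V = 0.0118 * 118 = 1.3924
c*V^2 = 0.00041 * 13924 = 5.70884
R_per_t = 0.96 + 1.3924 + 5.70884 = 8.06124 N/t
R_total = 8.06124 * 91 = 733.57 N

733.57


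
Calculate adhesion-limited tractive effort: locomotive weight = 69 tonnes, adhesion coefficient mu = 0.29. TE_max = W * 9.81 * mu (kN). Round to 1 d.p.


TE_max = W * g * mu
TE_max = 69 * 9.81 * 0.29
TE_max = 676.89 * 0.29
TE_max = 196.3 kN

196.3


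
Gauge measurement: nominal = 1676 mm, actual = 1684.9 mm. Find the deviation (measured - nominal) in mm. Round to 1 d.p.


Deviation = measured - nominal
Deviation = 1684.9 - 1676
Deviation = 8.9 mm

8.9


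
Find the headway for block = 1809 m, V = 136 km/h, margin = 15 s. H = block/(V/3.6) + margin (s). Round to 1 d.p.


V = 136 / 3.6 = 37.7778 m/s
Block traversal time = 1809 / 37.7778 = 47.8853 s
Headway = 47.8853 + 15
Headway = 62.9 s

62.9


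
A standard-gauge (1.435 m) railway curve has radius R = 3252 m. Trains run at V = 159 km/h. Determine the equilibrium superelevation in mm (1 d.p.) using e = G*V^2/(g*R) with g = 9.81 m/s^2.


Convert speed: V = 159 / 3.6 = 44.1667 m/s
Apply formula: e = 1.435 * 44.1667^2 / (9.81 * 3252)
e = 1.435 * 1950.6944 / 31902.12
e = 0.087745 m = 87.7 mm

87.7


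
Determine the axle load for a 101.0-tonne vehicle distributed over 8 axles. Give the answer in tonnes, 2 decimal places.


Load per axle = total weight / number of axles
Load = 101.0 / 8
Load = 12.63 tonnes

12.63


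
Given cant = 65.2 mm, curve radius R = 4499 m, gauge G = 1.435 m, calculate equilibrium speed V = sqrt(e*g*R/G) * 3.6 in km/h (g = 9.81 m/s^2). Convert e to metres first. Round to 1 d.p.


Convert cant: e = 65.2 mm = 0.0652 m
V_ms = sqrt(0.0652 * 9.81 * 4499 / 1.435)
V_ms = sqrt(2005.306194) = 44.7806 m/s
V = 44.7806 * 3.6 = 161.2 km/h

161.2


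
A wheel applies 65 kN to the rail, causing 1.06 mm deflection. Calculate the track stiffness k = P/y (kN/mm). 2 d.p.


Track stiffness k = P / y
k = 65 / 1.06
k = 61.32 kN/mm

61.32


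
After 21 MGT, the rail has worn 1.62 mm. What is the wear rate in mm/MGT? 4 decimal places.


Wear rate = total wear / cumulative tonnage
Rate = 1.62 / 21
Rate = 0.0771 mm/MGT

0.0771


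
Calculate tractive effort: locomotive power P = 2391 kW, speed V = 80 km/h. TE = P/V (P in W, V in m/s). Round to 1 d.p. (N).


Convert: P = 2391 kW = 2391000 W
V = 80 / 3.6 = 22.2222 m/s
TE = 2391000 / 22.2222
TE = 107595.0 N

107595.0


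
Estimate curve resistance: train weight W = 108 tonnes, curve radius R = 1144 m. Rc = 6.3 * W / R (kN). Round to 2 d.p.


Rc = 6.3 * W / R
Rc = 6.3 * 108 / 1144
Rc = 680.4 / 1144
Rc = 0.59 kN

0.59


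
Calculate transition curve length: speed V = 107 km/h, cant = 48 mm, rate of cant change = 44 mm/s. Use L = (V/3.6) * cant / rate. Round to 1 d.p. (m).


Convert speed: V = 107 / 3.6 = 29.7222 m/s
L = 29.7222 * 48 / 44
L = 1426.6667 / 44
L = 32.4 m

32.4


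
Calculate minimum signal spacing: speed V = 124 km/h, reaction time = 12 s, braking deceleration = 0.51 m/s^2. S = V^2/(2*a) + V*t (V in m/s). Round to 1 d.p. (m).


V = 124 / 3.6 = 34.4444 m/s
Braking distance = 34.4444^2 / (2*0.51) = 1163.1566 m
Sighting distance = 34.4444 * 12 = 413.3333 m
S = 1163.1566 + 413.3333 = 1576.5 m

1576.5


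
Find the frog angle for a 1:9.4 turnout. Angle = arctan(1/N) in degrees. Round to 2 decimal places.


1/N = 1/9.4 = 0.106383
angle = arctan(0.106383) = 0.105984 rad
angle = 0.105984 * 180/pi = 6.07 degrees

6.07


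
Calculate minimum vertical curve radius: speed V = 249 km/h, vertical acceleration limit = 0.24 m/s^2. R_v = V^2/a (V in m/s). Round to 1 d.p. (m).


Convert speed: V = 249 / 3.6 = 69.1667 m/s
V^2 = 4784.0278 m^2/s^2
R_v = 4784.0278 / 0.24
R_v = 19933.4 m

19933.4


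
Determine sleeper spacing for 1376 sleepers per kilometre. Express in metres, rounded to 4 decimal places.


Spacing = 1000 m / number of sleepers
Spacing = 1000 / 1376
Spacing = 0.7267 m

0.7267


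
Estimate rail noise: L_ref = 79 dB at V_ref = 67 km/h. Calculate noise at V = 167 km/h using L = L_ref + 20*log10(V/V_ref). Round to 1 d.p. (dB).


V/V_ref = 167 / 67 = 2.492537
log10(2.492537) = 0.396642
20 * 0.396642 = 7.9328
L = 79 + 7.9328 = 86.9 dB

86.9


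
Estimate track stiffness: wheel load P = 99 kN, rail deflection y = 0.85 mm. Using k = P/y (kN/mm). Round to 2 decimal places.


Track stiffness k = P / y
k = 99 / 0.85
k = 116.47 kN/mm

116.47


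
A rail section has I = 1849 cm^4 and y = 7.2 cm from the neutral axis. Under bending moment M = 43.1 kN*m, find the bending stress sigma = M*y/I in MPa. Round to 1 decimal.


Convert units:
M = 43.1 kN*m = 43100000 N*mm
y = 7.2 cm = 72 mm
I = 1849 cm^4 = 18490000 mm^4
sigma = 43100000 * 72 / 18490000
sigma = 167.8 MPa

167.8


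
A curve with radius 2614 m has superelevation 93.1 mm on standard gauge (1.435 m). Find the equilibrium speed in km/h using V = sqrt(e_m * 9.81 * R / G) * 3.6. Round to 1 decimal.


Convert cant: e = 93.1 mm = 0.0931 m
V_ms = sqrt(0.0931 * 9.81 * 2614 / 1.435)
V_ms = sqrt(1663.689863) = 40.7884 m/s
V = 40.7884 * 3.6 = 146.8 km/h

146.8


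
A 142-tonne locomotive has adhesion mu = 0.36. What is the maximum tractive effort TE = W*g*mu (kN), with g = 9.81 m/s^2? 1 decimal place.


TE_max = W * g * mu
TE_max = 142 * 9.81 * 0.36
TE_max = 1393.02 * 0.36
TE_max = 501.5 kN

501.5


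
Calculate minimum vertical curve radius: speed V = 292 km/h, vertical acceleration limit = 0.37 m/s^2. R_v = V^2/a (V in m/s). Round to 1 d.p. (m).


Convert speed: V = 292 / 3.6 = 81.1111 m/s
V^2 = 6579.0123 m^2/s^2
R_v = 6579.0123 / 0.37
R_v = 17781.1 m

17781.1


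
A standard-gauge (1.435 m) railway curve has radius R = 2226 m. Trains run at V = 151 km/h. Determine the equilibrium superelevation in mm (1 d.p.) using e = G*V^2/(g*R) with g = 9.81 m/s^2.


Convert speed: V = 151 / 3.6 = 41.9444 m/s
Apply formula: e = 1.435 * 41.9444^2 / (9.81 * 2226)
e = 1.435 * 1759.3364 / 21837.06
e = 0.115613 m = 115.6 mm

115.6


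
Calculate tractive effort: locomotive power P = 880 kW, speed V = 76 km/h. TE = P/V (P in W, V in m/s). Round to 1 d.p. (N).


Convert: P = 880 kW = 880000 W
V = 76 / 3.6 = 21.1111 m/s
TE = 880000 / 21.1111
TE = 41684.2 N

41684.2


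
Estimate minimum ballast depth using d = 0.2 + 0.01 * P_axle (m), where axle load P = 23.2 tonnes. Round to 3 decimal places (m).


d = 0.2 + 0.01 * 23.2
d = 0.2 + 0.232
d = 0.432 m

0.432


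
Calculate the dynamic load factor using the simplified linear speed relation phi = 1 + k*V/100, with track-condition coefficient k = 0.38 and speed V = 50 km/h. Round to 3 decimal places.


phi = 1 + k * V / 100
phi = 1 + 0.38 * 50 / 100
phi = 1 + 0.19
phi = 1.190

1.190


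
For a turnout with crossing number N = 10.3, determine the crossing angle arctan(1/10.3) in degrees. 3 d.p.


1/N = 1/10.3 = 0.097087
angle = arctan(0.097087) = 0.096784 rad
angle = 0.096784 * 180/pi = 5.545 degrees

5.545


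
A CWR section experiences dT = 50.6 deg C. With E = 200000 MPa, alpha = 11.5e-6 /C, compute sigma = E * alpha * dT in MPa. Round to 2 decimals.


sigma = E * alpha * dT
sigma = 200000 * 11.5e-6 * 50.6
sigma = 2.3 * 50.6
sigma = 116.38 MPa

116.38


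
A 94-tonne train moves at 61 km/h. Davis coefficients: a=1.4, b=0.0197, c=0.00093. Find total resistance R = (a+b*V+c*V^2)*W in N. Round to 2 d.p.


b*V = 0.0197 * 61 = 1.2017
c*V^2 = 0.00093 * 3721 = 3.46053
R_per_t = 1.4 + 1.2017 + 3.46053 = 6.06223 N/t
R_total = 6.06223 * 94 = 569.85 N

569.85


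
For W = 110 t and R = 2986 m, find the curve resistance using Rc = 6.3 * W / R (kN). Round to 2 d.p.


Rc = 6.3 * W / R
Rc = 6.3 * 110 / 2986
Rc = 693.0 / 2986
Rc = 0.23 kN

0.23


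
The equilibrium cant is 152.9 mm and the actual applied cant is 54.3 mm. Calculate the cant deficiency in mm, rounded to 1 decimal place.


Cant deficiency = equilibrium cant - actual cant
CD = 152.9 - 54.3
CD = 98.6 mm

98.6


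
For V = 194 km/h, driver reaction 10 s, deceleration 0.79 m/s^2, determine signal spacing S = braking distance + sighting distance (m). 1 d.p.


V = 194 / 3.6 = 53.8889 m/s
Braking distance = 53.8889^2 / (2*0.79) = 1837.9825 m
Sighting distance = 53.8889 * 10 = 538.8889 m
S = 1837.9825 + 538.8889 = 2376.9 m

2376.9


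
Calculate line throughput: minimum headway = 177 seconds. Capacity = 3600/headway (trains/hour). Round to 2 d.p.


Capacity = 3600 / headway
Capacity = 3600 / 177
Capacity = 20.34 trains/hour

20.34


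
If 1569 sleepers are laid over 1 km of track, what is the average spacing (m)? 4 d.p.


Spacing = 1000 m / number of sleepers
Spacing = 1000 / 1569
Spacing = 0.6373 m

0.6373


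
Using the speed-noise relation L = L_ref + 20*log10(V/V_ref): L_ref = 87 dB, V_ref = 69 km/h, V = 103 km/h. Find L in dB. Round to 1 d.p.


V/V_ref = 103 / 69 = 1.492754
log10(1.492754) = 0.173988
20 * 0.173988 = 3.4798
L = 87 + 3.4798 = 90.5 dB

90.5


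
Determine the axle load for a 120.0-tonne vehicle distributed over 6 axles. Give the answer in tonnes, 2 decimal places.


Load per axle = total weight / number of axles
Load = 120.0 / 6
Load = 20.00 tonnes

20.00


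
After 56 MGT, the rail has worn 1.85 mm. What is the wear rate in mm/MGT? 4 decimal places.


Wear rate = total wear / cumulative tonnage
Rate = 1.85 / 56
Rate = 0.0330 mm/MGT

0.0330


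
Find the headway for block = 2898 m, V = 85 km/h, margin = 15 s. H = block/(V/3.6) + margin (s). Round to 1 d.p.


V = 85 / 3.6 = 23.6111 m/s
Block traversal time = 2898 / 23.6111 = 122.7388 s
Headway = 122.7388 + 15
Headway = 137.7 s

137.7


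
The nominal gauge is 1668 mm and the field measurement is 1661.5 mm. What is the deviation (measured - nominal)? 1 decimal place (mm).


Deviation = measured - nominal
Deviation = 1661.5 - 1668
Deviation = -6.5 mm

-6.5


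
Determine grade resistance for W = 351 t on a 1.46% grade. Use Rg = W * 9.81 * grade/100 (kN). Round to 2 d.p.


Rg = W * 9.81 * grade / 100
Rg = 351 * 9.81 * 1.46 / 100
Rg = 3443.31 * 0.0146
Rg = 50.27 kN

50.27


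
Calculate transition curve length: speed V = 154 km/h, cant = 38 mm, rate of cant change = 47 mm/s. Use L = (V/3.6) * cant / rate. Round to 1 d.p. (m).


Convert speed: V = 154 / 3.6 = 42.7778 m/s
L = 42.7778 * 38 / 47
L = 1625.5556 / 47
L = 34.6 m

34.6


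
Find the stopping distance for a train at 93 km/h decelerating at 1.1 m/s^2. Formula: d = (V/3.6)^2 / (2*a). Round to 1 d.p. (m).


Convert speed: V = 93 / 3.6 = 25.8333 m/s
V^2 = 667.3611
d = 667.3611 / (2 * 1.1)
d = 667.3611 / 2.2
d = 303.3 m

303.3


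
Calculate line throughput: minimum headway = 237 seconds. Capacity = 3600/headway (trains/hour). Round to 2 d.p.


Capacity = 3600 / headway
Capacity = 3600 / 237
Capacity = 15.19 trains/hour

15.19


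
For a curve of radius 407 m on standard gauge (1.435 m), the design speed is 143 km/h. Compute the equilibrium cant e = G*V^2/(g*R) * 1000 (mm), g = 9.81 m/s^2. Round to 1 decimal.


Convert speed: V = 143 / 3.6 = 39.7222 m/s
Apply formula: e = 1.435 * 39.7222^2 / (9.81 * 407)
e = 1.435 * 1577.8549 / 3992.67
e = 0.567095 m = 567.1 mm

567.1


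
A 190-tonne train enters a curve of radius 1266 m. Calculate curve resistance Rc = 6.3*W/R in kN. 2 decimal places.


Rc = 6.3 * W / R
Rc = 6.3 * 190 / 1266
Rc = 1197.0 / 1266
Rc = 0.95 kN

0.95


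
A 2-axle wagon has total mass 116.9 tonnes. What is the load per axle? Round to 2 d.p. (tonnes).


Load per axle = total weight / number of axles
Load = 116.9 / 2
Load = 58.45 tonnes

58.45


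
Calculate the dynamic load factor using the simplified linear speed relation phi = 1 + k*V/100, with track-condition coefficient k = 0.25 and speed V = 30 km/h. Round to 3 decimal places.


phi = 1 + k * V / 100
phi = 1 + 0.25 * 30 / 100
phi = 1 + 0.075
phi = 1.075

1.075


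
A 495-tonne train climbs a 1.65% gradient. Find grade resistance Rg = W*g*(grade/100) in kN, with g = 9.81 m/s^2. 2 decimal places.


Rg = W * 9.81 * grade / 100
Rg = 495 * 9.81 * 1.65 / 100
Rg = 4855.95 * 0.0165
Rg = 80.12 kN

80.12


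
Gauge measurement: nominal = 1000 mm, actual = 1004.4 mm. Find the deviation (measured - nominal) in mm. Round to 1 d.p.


Deviation = measured - nominal
Deviation = 1004.4 - 1000
Deviation = 4.4 mm

4.4


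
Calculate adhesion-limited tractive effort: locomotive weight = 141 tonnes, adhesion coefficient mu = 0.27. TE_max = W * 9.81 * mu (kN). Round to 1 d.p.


TE_max = W * g * mu
TE_max = 141 * 9.81 * 0.27
TE_max = 1383.21 * 0.27
TE_max = 373.5 kN

373.5


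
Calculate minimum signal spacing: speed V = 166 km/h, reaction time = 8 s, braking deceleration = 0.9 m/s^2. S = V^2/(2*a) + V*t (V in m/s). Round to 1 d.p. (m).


V = 166 / 3.6 = 46.1111 m/s
Braking distance = 46.1111^2 / (2*0.9) = 1181.2414 m
Sighting distance = 46.1111 * 8 = 368.8889 m
S = 1181.2414 + 368.8889 = 1550.1 m

1550.1


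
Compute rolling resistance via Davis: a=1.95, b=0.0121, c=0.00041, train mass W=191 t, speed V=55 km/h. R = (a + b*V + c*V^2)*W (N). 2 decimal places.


b*V = 0.0121 * 55 = 0.6655
c*V^2 = 0.00041 * 3025 = 1.24025
R_per_t = 1.95 + 0.6655 + 1.24025 = 3.85575 N/t
R_total = 3.85575 * 191 = 736.45 N

736.45


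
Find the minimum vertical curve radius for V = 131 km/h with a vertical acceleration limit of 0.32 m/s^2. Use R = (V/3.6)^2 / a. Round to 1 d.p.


Convert speed: V = 131 / 3.6 = 36.3889 m/s
V^2 = 1324.1512 m^2/s^2
R_v = 1324.1512 / 0.32
R_v = 4138.0 m

4138.0


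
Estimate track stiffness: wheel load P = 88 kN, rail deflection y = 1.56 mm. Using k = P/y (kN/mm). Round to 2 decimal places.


Track stiffness k = P / y
k = 88 / 1.56
k = 56.41 kN/mm

56.41


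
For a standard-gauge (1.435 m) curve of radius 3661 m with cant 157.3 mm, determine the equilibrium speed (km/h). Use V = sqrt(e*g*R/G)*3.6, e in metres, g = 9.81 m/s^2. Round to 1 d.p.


Convert cant: e = 157.3 mm = 0.1573 m
V_ms = sqrt(0.1573 * 9.81 * 3661 / 1.435)
V_ms = sqrt(3936.819995) = 62.7441 m/s
V = 62.7441 * 3.6 = 225.9 km/h

225.9


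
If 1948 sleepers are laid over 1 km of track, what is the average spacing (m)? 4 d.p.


Spacing = 1000 m / number of sleepers
Spacing = 1000 / 1948
Spacing = 0.5133 m

0.5133


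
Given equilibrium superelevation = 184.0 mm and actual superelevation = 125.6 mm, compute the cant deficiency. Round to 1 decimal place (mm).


Cant deficiency = equilibrium cant - actual cant
CD = 184.0 - 125.6
CD = 58.4 mm

58.4


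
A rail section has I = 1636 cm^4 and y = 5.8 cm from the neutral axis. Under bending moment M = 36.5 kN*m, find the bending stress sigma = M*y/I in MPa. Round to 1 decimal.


Convert units:
M = 36.5 kN*m = 36500000 N*mm
y = 5.8 cm = 58 mm
I = 1636 cm^4 = 16360000 mm^4
sigma = 36500000 * 58 / 16360000
sigma = 129.4 MPa

129.4


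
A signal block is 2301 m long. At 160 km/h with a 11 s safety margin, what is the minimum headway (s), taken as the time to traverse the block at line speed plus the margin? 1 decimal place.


V = 160 / 3.6 = 44.4444 m/s
Block traversal time = 2301 / 44.4444 = 51.7725 s
Headway = 51.7725 + 11
Headway = 62.8 s

62.8


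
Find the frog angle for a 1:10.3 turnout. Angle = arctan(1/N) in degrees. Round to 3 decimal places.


1/N = 1/10.3 = 0.097087
angle = arctan(0.097087) = 0.096784 rad
angle = 0.096784 * 180/pi = 5.545 degrees

5.545


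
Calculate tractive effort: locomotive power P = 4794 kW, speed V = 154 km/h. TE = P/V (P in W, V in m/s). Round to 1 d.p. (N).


Convert: P = 4794 kW = 4794000 W
V = 154 / 3.6 = 42.7778 m/s
TE = 4794000 / 42.7778
TE = 112067.5 N

112067.5


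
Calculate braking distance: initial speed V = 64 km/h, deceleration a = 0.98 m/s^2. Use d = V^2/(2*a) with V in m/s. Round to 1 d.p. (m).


Convert speed: V = 64 / 3.6 = 17.7778 m/s
V^2 = 316.0494
d = 316.0494 / (2 * 0.98)
d = 316.0494 / 1.96
d = 161.2 m

161.2


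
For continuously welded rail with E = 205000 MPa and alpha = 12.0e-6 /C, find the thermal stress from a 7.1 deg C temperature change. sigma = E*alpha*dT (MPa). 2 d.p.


sigma = E * alpha * dT
sigma = 205000 * 12.0e-6 * 7.1
sigma = 2.46 * 7.1
sigma = 17.47 MPa

17.47


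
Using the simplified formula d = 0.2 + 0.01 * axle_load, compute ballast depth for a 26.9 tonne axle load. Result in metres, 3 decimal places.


d = 0.2 + 0.01 * 26.9
d = 0.2 + 0.269
d = 0.469 m

0.469


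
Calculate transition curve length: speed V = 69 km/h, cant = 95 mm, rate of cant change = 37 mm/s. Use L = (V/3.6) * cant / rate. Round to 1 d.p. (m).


Convert speed: V = 69 / 3.6 = 19.1667 m/s
L = 19.1667 * 95 / 37
L = 1820.8333 / 37
L = 49.2 m

49.2


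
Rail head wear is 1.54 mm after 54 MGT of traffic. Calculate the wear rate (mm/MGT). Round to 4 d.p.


Wear rate = total wear / cumulative tonnage
Rate = 1.54 / 54
Rate = 0.0285 mm/MGT

0.0285


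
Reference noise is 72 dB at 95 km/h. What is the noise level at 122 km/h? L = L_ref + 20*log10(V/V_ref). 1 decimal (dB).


V/V_ref = 122 / 95 = 1.284211
log10(1.284211) = 0.108636
20 * 0.108636 = 2.1727
L = 72 + 2.1727 = 74.2 dB

74.2


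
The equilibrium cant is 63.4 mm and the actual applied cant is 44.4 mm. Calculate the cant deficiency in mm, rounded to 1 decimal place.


Cant deficiency = equilibrium cant - actual cant
CD = 63.4 - 44.4
CD = 19.0 mm

19.0


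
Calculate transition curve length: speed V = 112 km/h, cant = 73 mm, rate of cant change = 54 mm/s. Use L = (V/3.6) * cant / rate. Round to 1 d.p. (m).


Convert speed: V = 112 / 3.6 = 31.1111 m/s
L = 31.1111 * 73 / 54
L = 2271.1111 / 54
L = 42.1 m

42.1


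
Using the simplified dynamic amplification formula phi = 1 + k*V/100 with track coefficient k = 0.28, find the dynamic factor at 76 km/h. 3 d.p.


phi = 1 + k * V / 100
phi = 1 + 0.28 * 76 / 100
phi = 1 + 0.2128
phi = 1.213

1.213


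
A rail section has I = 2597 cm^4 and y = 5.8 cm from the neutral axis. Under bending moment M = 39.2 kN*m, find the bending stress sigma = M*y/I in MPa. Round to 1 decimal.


Convert units:
M = 39.2 kN*m = 39200000 N*mm
y = 5.8 cm = 58 mm
I = 2597 cm^4 = 25970000 mm^4
sigma = 39200000 * 58 / 25970000
sigma = 87.5 MPa

87.5


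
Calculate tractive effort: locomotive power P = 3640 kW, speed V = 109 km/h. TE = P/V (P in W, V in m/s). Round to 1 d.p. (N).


Convert: P = 3640 kW = 3640000 W
V = 109 / 3.6 = 30.2778 m/s
TE = 3640000 / 30.2778
TE = 120220.2 N

120220.2


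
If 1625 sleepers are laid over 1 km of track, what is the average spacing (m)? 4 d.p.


Spacing = 1000 m / number of sleepers
Spacing = 1000 / 1625
Spacing = 0.6154 m

0.6154


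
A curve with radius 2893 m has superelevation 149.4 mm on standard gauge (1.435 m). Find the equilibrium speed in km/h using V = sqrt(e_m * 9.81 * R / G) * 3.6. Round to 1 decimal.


Convert cant: e = 149.4 mm = 0.1494 m
V_ms = sqrt(0.1494 * 9.81 * 2893 / 1.435)
V_ms = sqrt(2954.718677) = 54.3573 m/s
V = 54.3573 * 3.6 = 195.7 km/h

195.7


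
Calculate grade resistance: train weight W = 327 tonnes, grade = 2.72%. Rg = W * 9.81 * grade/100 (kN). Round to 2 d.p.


Rg = W * 9.81 * grade / 100
Rg = 327 * 9.81 * 2.72 / 100
Rg = 3207.87 * 0.0272
Rg = 87.25 kN

87.25


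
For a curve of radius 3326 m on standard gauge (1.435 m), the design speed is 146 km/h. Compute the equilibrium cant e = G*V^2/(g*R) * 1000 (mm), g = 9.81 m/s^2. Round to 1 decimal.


Convert speed: V = 146 / 3.6 = 40.5556 m/s
Apply formula: e = 1.435 * 40.5556^2 / (9.81 * 3326)
e = 1.435 * 1644.7531 / 32628.06
e = 0.072337 m = 72.3 mm

72.3


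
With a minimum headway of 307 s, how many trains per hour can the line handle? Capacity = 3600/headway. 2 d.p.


Capacity = 3600 / headway
Capacity = 3600 / 307
Capacity = 11.73 trains/hour

11.73


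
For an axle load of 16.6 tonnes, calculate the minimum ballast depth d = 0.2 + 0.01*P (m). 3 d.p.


d = 0.2 + 0.01 * 16.6
d = 0.2 + 0.166
d = 0.366 m

0.366


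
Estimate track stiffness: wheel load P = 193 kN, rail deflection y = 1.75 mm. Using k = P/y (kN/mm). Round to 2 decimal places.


Track stiffness k = P / y
k = 193 / 1.75
k = 110.29 kN/mm

110.29


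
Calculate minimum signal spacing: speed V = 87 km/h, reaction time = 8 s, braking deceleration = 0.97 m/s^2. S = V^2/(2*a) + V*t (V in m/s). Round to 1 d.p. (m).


V = 87 / 3.6 = 24.1667 m/s
Braking distance = 24.1667^2 / (2*0.97) = 301.0452 m
Sighting distance = 24.1667 * 8 = 193.3333 m
S = 301.0452 + 193.3333 = 494.4 m

494.4


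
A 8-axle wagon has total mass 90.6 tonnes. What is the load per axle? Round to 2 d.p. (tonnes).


Load per axle = total weight / number of axles
Load = 90.6 / 8
Load = 11.33 tonnes

11.33


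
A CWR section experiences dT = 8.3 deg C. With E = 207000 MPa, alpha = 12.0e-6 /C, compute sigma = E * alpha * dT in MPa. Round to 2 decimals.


sigma = E * alpha * dT
sigma = 207000 * 12.0e-6 * 8.3
sigma = 2.484 * 8.3
sigma = 20.62 MPa

20.62


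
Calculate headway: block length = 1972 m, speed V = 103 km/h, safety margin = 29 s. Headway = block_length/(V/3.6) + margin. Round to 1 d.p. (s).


V = 103 / 3.6 = 28.6111 m/s
Block traversal time = 1972 / 28.6111 = 68.9243 s
Headway = 68.9243 + 29
Headway = 97.9 s

97.9


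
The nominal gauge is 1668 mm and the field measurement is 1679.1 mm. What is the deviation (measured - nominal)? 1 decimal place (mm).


Deviation = measured - nominal
Deviation = 1679.1 - 1668
Deviation = 11.1 mm

11.1


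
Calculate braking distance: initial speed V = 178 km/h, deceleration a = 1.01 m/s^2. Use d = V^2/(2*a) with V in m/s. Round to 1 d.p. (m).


Convert speed: V = 178 / 3.6 = 49.4444 m/s
V^2 = 2444.7531
d = 2444.7531 / (2 * 1.01)
d = 2444.7531 / 2.02
d = 1210.3 m

1210.3


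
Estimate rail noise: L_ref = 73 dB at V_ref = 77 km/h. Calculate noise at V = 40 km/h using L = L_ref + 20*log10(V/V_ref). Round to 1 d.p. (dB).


V/V_ref = 40 / 77 = 0.519481
log10(0.519481) = -0.284431
20 * -0.284431 = -5.6886
L = 73 + -5.6886 = 67.3 dB

67.3


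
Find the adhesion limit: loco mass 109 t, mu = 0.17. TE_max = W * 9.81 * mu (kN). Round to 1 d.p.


TE_max = W * g * mu
TE_max = 109 * 9.81 * 0.17
TE_max = 1069.29 * 0.17
TE_max = 181.8 kN

181.8


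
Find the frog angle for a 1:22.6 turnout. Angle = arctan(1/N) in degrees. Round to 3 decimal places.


1/N = 1/22.6 = 0.044248
angle = arctan(0.044248) = 0.044219 rad
angle = 0.044219 * 180/pi = 2.534 degrees

2.534


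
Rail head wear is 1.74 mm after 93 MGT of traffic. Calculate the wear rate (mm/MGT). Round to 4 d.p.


Wear rate = total wear / cumulative tonnage
Rate = 1.74 / 93
Rate = 0.0187 mm/MGT

0.0187


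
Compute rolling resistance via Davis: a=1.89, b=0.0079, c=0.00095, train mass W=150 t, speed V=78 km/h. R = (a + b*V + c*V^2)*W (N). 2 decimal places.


b*V = 0.0079 * 78 = 0.6162
c*V^2 = 0.00095 * 6084 = 5.7798
R_per_t = 1.89 + 0.6162 + 5.7798 = 8.286 N/t
R_total = 8.286 * 150 = 1242.90 N

1242.90


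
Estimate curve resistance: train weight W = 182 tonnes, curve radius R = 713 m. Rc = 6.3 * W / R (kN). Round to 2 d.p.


Rc = 6.3 * W / R
Rc = 6.3 * 182 / 713
Rc = 1146.6 / 713
Rc = 1.61 kN

1.61


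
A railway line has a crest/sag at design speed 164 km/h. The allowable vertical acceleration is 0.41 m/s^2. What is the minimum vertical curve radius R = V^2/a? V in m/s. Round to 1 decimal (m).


Convert speed: V = 164 / 3.6 = 45.5556 m/s
V^2 = 2075.3086 m^2/s^2
R_v = 2075.3086 / 0.41
R_v = 5061.7 m

5061.7


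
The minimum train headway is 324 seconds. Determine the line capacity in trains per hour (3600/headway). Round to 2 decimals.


Capacity = 3600 / headway
Capacity = 3600 / 324
Capacity = 11.11 trains/hour

11.11


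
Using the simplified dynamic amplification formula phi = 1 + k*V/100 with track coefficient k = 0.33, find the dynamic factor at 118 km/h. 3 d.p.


phi = 1 + k * V / 100
phi = 1 + 0.33 * 118 / 100
phi = 1 + 0.3894
phi = 1.389

1.389


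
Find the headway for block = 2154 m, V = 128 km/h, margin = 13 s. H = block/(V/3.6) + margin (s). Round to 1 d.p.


V = 128 / 3.6 = 35.5556 m/s
Block traversal time = 2154 / 35.5556 = 60.5812 s
Headway = 60.5812 + 13
Headway = 73.6 s

73.6


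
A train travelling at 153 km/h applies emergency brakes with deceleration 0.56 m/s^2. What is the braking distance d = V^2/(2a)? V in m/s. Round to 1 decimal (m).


Convert speed: V = 153 / 3.6 = 42.5 m/s
V^2 = 1806.25
d = 1806.25 / (2 * 0.56)
d = 1806.25 / 1.12
d = 1612.7 m

1612.7


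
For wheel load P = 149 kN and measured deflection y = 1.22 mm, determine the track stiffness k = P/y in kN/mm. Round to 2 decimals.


Track stiffness k = P / y
k = 149 / 1.22
k = 122.13 kN/mm

122.13
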